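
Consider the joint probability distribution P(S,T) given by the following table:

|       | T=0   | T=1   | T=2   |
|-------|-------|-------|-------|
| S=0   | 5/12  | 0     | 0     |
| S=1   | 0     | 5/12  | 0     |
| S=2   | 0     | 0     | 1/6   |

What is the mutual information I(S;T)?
Marginal P(S) (row sums):
  P(S=0) = 5/12 + 0 + 0 = 5/12
  P(S=1) = 0 + 5/12 + 0 = 5/12
  P(S=2) = 0 + 0 + 1/6 = 1/6
Marginal P(T) (column sums):
  P(T=0) = 5/12 + 0 + 0 = 5/12
  P(T=1) = 0 + 5/12 + 0 = 5/12
  P(T=2) = 0 + 0 + 1/6 = 1/6

H(S) = -[(5/12)·log₂(5/12) + (5/12)·log₂(5/12) + (1/6)·log₂(1/6)]
  = 0.5263 + 0.5263 + 0.4308
  = 1.4834 bits
H(T) = -[(5/12)·log₂(5/12) + (5/12)·log₂(5/12) + (1/6)·log₂(1/6)]
  = 0.5263 + 0.5263 + 0.4308
  = 1.4834 bits
H(S,T) = -[(5/12)·log₂(5/12) + (5/12)·log₂(5/12) + (1/6)·log₂(1/6)]
  = 0.5263 + 0.5263 + 0.4308
  = 1.4834 bits

I(S;T) = H(S) + H(T) - H(S,T)
  = 1.4834 + 1.4834 - 1.4834
  = 1.4834 bits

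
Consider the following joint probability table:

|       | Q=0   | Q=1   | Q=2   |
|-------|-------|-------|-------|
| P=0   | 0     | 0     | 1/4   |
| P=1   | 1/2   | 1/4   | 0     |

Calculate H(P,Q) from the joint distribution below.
H(P,Q) = -Σ P(P,Q) log₂ P(P,Q), summed over the non-zero cells:
H(P,Q) = -[(1/4)·log₂(1/4) + (1/2)·log₂(1/2) + (1/4)·log₂(1/4)]
  = 0.5000 + 0.5000 + 0.5000
  = 1.5000 bits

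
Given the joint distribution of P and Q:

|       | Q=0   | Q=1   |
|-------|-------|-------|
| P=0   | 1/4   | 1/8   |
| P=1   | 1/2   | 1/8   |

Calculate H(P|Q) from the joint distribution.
Marginal P(Q) (column sums):
  P(Q=0) = 1/4 + 1/2 = 3/4
  P(Q=1) = 1/8 + 1/8 = 1/4

H(P|Q) = -Σ P(P,Q)·log₂ P(P|Q), where P(P|Q) = P(P,Q) / P(Q)
  (P=0,Q=0): P(P|Q) = (1/4)/(3/4) = 1/3;  -(1/4)·log₂(1/3) = 0.3962
  (P=0,Q=1): P(P|Q) = (1/8)/(1/4) = 1/2;  -(1/8)·log₂(1/2) = 0.1250
  (P=1,Q=0): P(P|Q) = (1/2)/(3/4) = 2/3;  -(1/2)·log₂(2/3) = 0.2925
  (P=1,Q=1): P(P|Q) = (1/8)/(1/4) = 1/2;  -(1/8)·log₂(1/2) = 0.1250
H(P|Q) = 0.3962 + 0.1250 + 0.2925 + 0.1250
  = 0.9387 bits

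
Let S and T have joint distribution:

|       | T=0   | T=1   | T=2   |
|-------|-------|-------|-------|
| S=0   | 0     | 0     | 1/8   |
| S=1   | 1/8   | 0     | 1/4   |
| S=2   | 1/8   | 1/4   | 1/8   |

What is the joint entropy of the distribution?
H(S,T) = -Σ P(S,T) log₂ P(S,T), summed over the non-zero cells:
H(S,T) = -[(1/8)·log₂(1/8) + (1/8)·log₂(1/8) + (1/4)·log₂(1/4) + (1/8)·log₂(1/8) + (1/4)·log₂(1/4) + (1/8)·log₂(1/8)]
  = 0.3750 + 0.3750 + 0.5000 + 0.3750 + 0.5000 + 0.3750
  = 2.5000 bits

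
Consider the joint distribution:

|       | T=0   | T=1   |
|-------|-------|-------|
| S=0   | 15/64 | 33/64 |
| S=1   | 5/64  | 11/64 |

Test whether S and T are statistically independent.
Marginal P(S) (row sums):
  P(S=0) = 15/64 + 33/64 = 3/4
  P(S=1) = 5/64 + 11/64 = 1/4
Marginal P(T) (column sums):
  P(T=0) = 15/64 + 5/64 = 5/16
  P(T=1) = 33/64 + 11/64 = 11/16

S and T are independent iff P(S=i,T=j) = P(S=i)·P(T=j) for every cell.
  P(S=0)·P(T=0) = 3/4 × 5/16 = 15/64 = P(S=0,T=0) ✓
  P(S=0)·P(T=1) = 3/4 × 11/16 = 33/64 = P(S=0,T=1) ✓
  P(S=1)·P(T=0) = 1/4 × 5/16 = 5/64 = P(S=1,T=0) ✓
  P(S=1)·P(T=1) = 1/4 × 11/16 = 11/64 = P(S=1,T=1) ✓

Yes, S and T are independent: every cell factors, so I(S;T) = 0 bits.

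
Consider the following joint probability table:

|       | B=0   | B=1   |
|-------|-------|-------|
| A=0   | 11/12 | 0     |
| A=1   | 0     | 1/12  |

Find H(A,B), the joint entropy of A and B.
H(A,B) = -Σ P(A,B) log₂ P(A,B), summed over the non-zero cells:
H(A,B) = -[(11/12)·log₂(11/12) + (1/12)·log₂(1/12)]
  = 0.1151 + 0.2987
  = 0.4138 bits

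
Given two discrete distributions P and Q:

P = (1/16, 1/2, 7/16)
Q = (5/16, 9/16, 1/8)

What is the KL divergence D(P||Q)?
D(P||Q) = Σ P(i) log₂(P(i)/Q(i))
  i=0: (1/16) × log₂((1/16)/(5/16)) = (1/16) × log₂(1/5) = -0.1451
  i=1: (1/2) × log₂((1/2)/(9/16)) = (1/2) × log₂(8/9) = -0.0850
  i=2: (7/16) × log₂((7/16)/(1/8)) = (7/16) × log₂(7/2) = 0.7907
D(P||Q) = -0.1451 - 0.0850 + 0.7907
  = 0.5606 bits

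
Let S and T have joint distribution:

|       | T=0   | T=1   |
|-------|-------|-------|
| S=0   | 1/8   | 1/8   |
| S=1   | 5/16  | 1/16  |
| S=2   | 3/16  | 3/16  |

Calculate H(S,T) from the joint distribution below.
H(S,T) = -Σ P(S,T) log₂ P(S,T), summed over the non-zero cells:
H(S,T) = -[(1/8)·log₂(1/8) + (1/8)·log₂(1/8) + (5/16)·log₂(5/16) + (1/16)·log₂(1/16) + (3/16)·log₂(3/16) + (3/16)·log₂(3/16)]
  = 0.3750 + 0.3750 + 0.5244 + 0.2500 + 0.4528 + 0.4528
  = 2.4300 bits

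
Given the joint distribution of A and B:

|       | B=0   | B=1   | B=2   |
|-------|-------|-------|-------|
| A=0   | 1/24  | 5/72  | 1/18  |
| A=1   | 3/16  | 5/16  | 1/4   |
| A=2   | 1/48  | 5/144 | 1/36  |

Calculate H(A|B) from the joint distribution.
Marginal P(B) (column sums):
  P(B=0) = 1/24 + 3/16 + 1/48 = 1/4
  P(B=1) = 5/72 + 5/16 + 5/144 = 5/12
  P(B=2) = 1/18 + 1/4 + 1/36 = 1/3

H(A|B) = -Σ P(A,B)·log₂ P(A|B), where P(A|B) = P(A,B) / P(B)
  (A=0,B=0): P(A|B) = (1/24)/(1/4) = 1/6;  -(1/24)·log₂(1/6) = 0.1077
  (A=0,B=1): P(A|B) = (5/72)/(5/12) = 1/6;  -(5/72)·log₂(1/6) = 0.1795
  (A=0,B=2): P(A|B) = (1/18)/(1/3) = 1/6;  -(1/18)·log₂(1/6) = 0.1436
  (A=1,B=0): P(A|B) = (3/16)/(1/4) = 3/4;  -(3/16)·log₂(3/4) = 0.0778
  (A=1,B=1): P(A|B) = (5/16)/(5/12) = 3/4;  -(5/16)·log₂(3/4) = 0.1297
  (A=1,B=2): P(A|B) = (1/4)/(1/3) = 3/4;  -(1/4)·log₂(3/4) = 0.1038
  (A=2,B=0): P(A|B) = (1/48)/(1/4) = 1/12;  -(1/48)·log₂(1/12) = 0.0747
  (A=2,B=1): P(A|B) = (5/144)/(5/12) = 1/12;  -(5/144)·log₂(1/12) = 0.1245
  (A=2,B=2): P(A|B) = (1/36)/(1/3) = 1/12;  -(1/36)·log₂(1/12) = 0.0996
H(A|B) = 0.1077 + 0.1795 + 0.1436 + 0.0778 + 0.1297 + 0.1038 + 0.0747 + 0.1245 + 0.0996
  = 1.0409 bits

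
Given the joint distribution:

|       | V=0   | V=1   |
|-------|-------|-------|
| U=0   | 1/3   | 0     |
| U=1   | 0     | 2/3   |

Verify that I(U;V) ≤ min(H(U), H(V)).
Marginal P(U) (row sums):
  P(U=0) = 1/3 + 0 = 1/3
  P(U=1) = 0 + 2/3 = 2/3
Marginal P(V) (column sums):
  P(V=0) = 1/3 + 0 = 1/3
  P(V=1) = 0 + 2/3 = 2/3

H(U) = -[(1/3)·log₂(1/3) + (2/3)·log₂(2/3)]
  = 0.5283 + 0.3900
  = 0.9183 bits
H(V) = -[(1/3)·log₂(1/3) + (2/3)·log₂(2/3)]
  = 0.5283 + 0.3900
  = 0.9183 bits
H(U,V) = -[(1/3)·log₂(1/3) + (2/3)·log₂(2/3)]
  = 0.5283 + 0.3900
  = 0.9183 bits

I(U;V) = H(U) + H(V) - H(U,V)
  = 0.9183 + 0.9183 - 0.9183
  = 0.9183 bits

min(H(U), H(V)) = min(0.9183, 0.9183) = 0.9183 bits
Since 0.9183 ≤ 0.9183, the bound is satisfied ✓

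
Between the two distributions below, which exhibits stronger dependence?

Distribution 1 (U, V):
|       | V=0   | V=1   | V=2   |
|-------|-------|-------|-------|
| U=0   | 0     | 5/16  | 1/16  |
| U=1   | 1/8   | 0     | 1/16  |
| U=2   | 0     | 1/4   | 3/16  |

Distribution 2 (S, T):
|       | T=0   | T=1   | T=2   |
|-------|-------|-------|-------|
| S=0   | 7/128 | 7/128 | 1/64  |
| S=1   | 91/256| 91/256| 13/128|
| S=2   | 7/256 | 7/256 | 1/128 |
Distribution 1 (U, V):
Marginal P(U) (row sums):
  P(U=0) = 0 + 5/16 + 1/16 = 3/8
  P(U=1) = 1/8 + 0 + 1/16 = 3/16
  P(U=2) = 0 + 1/4 + 3/16 = 7/16
Marginal P(V) (column sums):
  P(V=0) = 0 + 1/8 + 0 = 1/8
  P(V=1) = 5/16 + 0 + 1/4 = 9/16
  P(V=2) = 1/16 + 1/16 + 3/16 = 5/16

H(U) = -[(3/8)·log₂(3/8) + (3/16)·log₂(3/16) + (7/16)·log₂(7/16)]
  = 0.5306 + 0.4528 + 0.5218
  = 1.5052 bits
H(V) = -[(1/8)·log₂(1/8) + (9/16)·log₂(9/16) + (5/16)·log₂(5/16)]
  = 0.3750 + 0.4669 + 0.5244
  = 1.3663 bits
H(U,V) = -[(5/16)·log₂(5/16) + (1/16)·log₂(1/16) + (1/8)·log₂(1/8) + (1/16)·log₂(1/16) + (1/4)·log₂(1/4) + (3/16)·log₂(3/16)]
  = 0.5244 + 0.2500 + 0.3750 + 0.2500 + 0.5000 + 0.4528
  = 2.3522 bits

I(U;V) = H(U) + H(V) - H(U,V)
  = 1.5052 + 1.3663 - 2.3522
  = 0.5193 bits

Distribution 2 (S, T):
Marginal P(S) (row sums):
  P(S=0) = 7/128 + 7/128 + 1/64 = 1/8
  P(S=1) = 91/256 + 91/256 + 13/128 = 13/16
  P(S=2) = 7/256 + 7/256 + 1/128 = 1/16
Marginal P(T) (column sums):
  P(T=0) = 7/128 + 91/256 + 7/256 = 7/16
  P(T=1) = 7/128 + 91/256 + 7/256 = 7/16
  P(T=2) = 1/64 + 13/128 + 1/128 = 1/8

H(S) = -[(1/8)·log₂(1/8) + (13/16)·log₂(13/16) + (1/16)·log₂(1/16)]
  = 0.3750 + 0.2434 + 0.2500
  = 0.8684 bits
H(T) = -[(7/16)·log₂(7/16) + (7/16)·log₂(7/16) + (1/8)·log₂(1/8)]
  = 0.5218 + 0.5218 + 0.3750
  = 1.4186 bits
H(S,T) = -[(7/128)·log₂(7/128) + (7/128)·log₂(7/128) + (1/64)·log₂(1/64) + (91/256)·log₂(91/256) + (91/256)·log₂(91/256) + (13/128)·log₂(13/128) + (7/256)·log₂(7/256) + (7/256)·log₂(7/256) + (1/128)·log₂(1/128)]
  = 0.2293 + 0.2293 + 0.0938 + 0.5304 + 0.5304 + 0.3351 + 0.1420 + 0.1420 + 0.0547
  = 2.2870 bits

I(S;T) = H(S) + H(T) - H(S,T)
  = 0.8684 + 1.4186 - 2.2870
  = 0.0000 bits

I(U;V) = 0.5193 bits > I(S;T) = 0.0000 bits, so (U, V) has the higher mutual information (stronger dependence).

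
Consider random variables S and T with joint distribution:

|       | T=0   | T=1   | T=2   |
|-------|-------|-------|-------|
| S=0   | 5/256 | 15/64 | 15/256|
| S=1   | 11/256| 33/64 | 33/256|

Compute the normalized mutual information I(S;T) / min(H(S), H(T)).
Marginal P(S) (row sums):
  P(S=0) = 5/256 + 15/64 + 15/256 = 5/16
  P(S=1) = 11/256 + 33/64 + 33/256 = 11/16
Marginal P(T) (column sums):
  P(T=0) = 5/256 + 11/256 = 1/16
  P(T=1) = 15/64 + 33/64 = 3/4
  P(T=2) = 15/256 + 33/256 = 3/16

H(S) = -[(5/16)·log₂(5/16) + (11/16)·log₂(11/16)]
  = 0.5244 + 0.3716
  = 0.8960 bits
H(T) = -[(1/16)·log₂(1/16) + (3/4)·log₂(3/4) + (3/16)·log₂(3/16)]
  = 0.2500 + 0.3113 + 0.4528
  = 1.0141 bits
H(S,T) = -[(5/256)·log₂(5/256) + (15/64)·log₂(15/64) + (15/256)·log₂(15/256) + (11/256)·log₂(11/256) + (33/64)·log₂(33/64) + (33/256)·log₂(33/256)]
  = 0.1109 + 0.4906 + 0.2398 + 0.1951 + 0.4927 + 0.3810
  = 1.9101 bits

I(S;T) = H(S) + H(T) - H(S,T)
  = 0.8960 + 1.0141 - 1.9101
  = 0.0000 bits

min(H(S), H(T)) = min(0.8960, 1.0141) = 0.8960 bits
Normalized MI = 0.0000 / 0.8960 = 0.0000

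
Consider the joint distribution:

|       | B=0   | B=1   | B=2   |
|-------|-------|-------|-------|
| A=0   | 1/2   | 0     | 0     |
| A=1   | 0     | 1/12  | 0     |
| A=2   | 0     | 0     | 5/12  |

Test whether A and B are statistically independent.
Marginal P(A) (row sums):
  P(A=0) = 1/2 + 0 + 0 = 1/2
  P(A=1) = 0 + 1/12 + 0 = 1/12
  P(A=2) = 0 + 0 + 5/12 = 5/12
Marginal P(B) (column sums):
  P(B=0) = 1/2 + 0 + 0 = 1/2
  P(B=1) = 0 + 1/12 + 0 = 1/12
  P(B=2) = 0 + 0 + 5/12 = 5/12

A and B are independent iff P(A=i,B=j) = P(A=i)·P(B=j) for every cell.
  P(A=0)·P(B=0) = 1/2 × 1/2 = 1/4, but P(A=0,B=0) = 1/2 ✗

No, A and B are not independent. Quantitatively, I(A;B) > 0:

H(A) = -[(1/2)·log₂(1/2) + (1/12)·log₂(1/12) + (5/12)·log₂(5/12)]
  = 0.5000 + 0.2987 + 0.5263
  = 1.3250 bits
H(B) = -[(1/2)·log₂(1/2) + (1/12)·log₂(1/12) + (5/12)·log₂(5/12)]
  = 0.5000 + 0.2987 + 0.5263
  = 1.3250 bits
H(A,B) = -[(1/2)·log₂(1/2) + (1/12)·log₂(1/12) + (5/12)·log₂(5/12)]
  = 0.5000 + 0.2987 + 0.5263
  = 1.3250 bits
I(A;B) = H(A) + H(B) - H(A,B) = 1.3250 + 1.3250 - 1.3250 = 1.3250 bits > 0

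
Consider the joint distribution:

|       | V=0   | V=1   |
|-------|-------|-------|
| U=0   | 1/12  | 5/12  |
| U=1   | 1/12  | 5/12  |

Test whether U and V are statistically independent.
Marginal P(U) (row sums):
  P(U=0) = 1/12 + 5/12 = 1/2
  P(U=1) = 1/12 + 5/12 = 1/2
Marginal P(V) (column sums):
  P(V=0) = 1/12 + 1/12 = 1/6
  P(V=1) = 5/12 + 5/12 = 5/6

U and V are independent iff P(U=i,V=j) = P(U=i)·P(V=j) for every cell.
  P(U=0)·P(V=0) = 1/2 × 1/6 = 1/12 = P(U=0,V=0) ✓
  P(U=0)·P(V=1) = 1/2 × 5/6 = 5/12 = P(U=0,V=1) ✓
  P(U=1)·P(V=0) = 1/2 × 1/6 = 1/12 = P(U=1,V=0) ✓
  P(U=1)·P(V=1) = 1/2 × 5/6 = 5/12 = P(U=1,V=1) ✓

Yes, U and V are independent: every cell factors, so I(U;V) = 0 bits.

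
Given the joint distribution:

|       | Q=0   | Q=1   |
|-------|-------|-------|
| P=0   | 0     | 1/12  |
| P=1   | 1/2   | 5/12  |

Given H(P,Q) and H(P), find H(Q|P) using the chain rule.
From the chain rule: H(P,Q) = H(P) + H(Q|P)
Therefore: H(Q|P) = H(P,Q) - H(P)

H(P,Q) = -[(1/12)·log₂(1/12) + (1/2)·log₂(1/2) + (5/12)·log₂(5/12)]
  = 0.2987 + 0.5000 + 0.5263
  = 1.3250 bits
Marginal P(P) (row sums):
  P(P=0) = 0 + 1/12 = 1/12
  P(P=1) = 1/2 + 5/12 = 11/12
H(P) = -[(1/12)·log₂(1/12) + (11/12)·log₂(11/12)]
  = 0.2987 + 0.1151
  = 0.4138 bits

H(Q|P) = 1.3250 - 0.4138 = 0.9112 bits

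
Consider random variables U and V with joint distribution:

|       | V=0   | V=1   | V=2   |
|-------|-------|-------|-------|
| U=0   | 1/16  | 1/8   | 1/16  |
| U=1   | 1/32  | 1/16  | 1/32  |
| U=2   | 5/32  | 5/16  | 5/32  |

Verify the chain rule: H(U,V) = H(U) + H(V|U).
Left side:
H(U,V) = -[(1/16)·log₂(1/16) + (1/8)·log₂(1/8) + (1/16)·log₂(1/16) + (1/32)·log₂(1/32) + (1/16)·log₂(1/16) + (1/32)·log₂(1/32) + (5/32)·log₂(5/32) + (5/16)·log₂(5/16) + (5/32)·log₂(5/32)]
  = 0.2500 + 0.3750 + 0.2500 + 0.1563 + 0.2500 + 0.1563 + 0.4184 + 0.5244 + 0.4184
  = 2.7988 bits

Right side:
Marginal P(U) (row sums):
  P(U=0) = 1/16 + 1/8 + 1/16 = 1/4
  P(U=1) = 1/32 + 1/16 + 1/32 = 1/8
  P(U=2) = 5/32 + 5/16 + 5/32 = 5/8
H(U) = -[(1/4)·log₂(1/4) + (1/8)·log₂(1/8) + (5/8)·log₂(5/8)]
  = 0.5000 + 0.3750 + 0.4238
  = 1.2988 bits
H(V|U) = -Σ P(U,V)·log₂ P(V|U), where P(V|U) = P(U,V) / P(U)
  (U=0,V=0): P(V|U) = (1/16)/(1/4) = 1/4;  -(1/16)·log₂(1/4) = 0.1250
  (U=0,V=1): P(V|U) = (1/8)/(1/4) = 1/2;  -(1/8)·log₂(1/2) = 0.1250
  (U=0,V=2): P(V|U) = (1/16)/(1/4) = 1/4;  -(1/16)·log₂(1/4) = 0.1250
  (U=1,V=0): P(V|U) = (1/32)/(1/8) = 1/4;  -(1/32)·log₂(1/4) = 0.0625
  (U=1,V=1): P(V|U) = (1/16)/(1/8) = 1/2;  -(1/16)·log₂(1/2) = 0.0625
  (U=1,V=2): P(V|U) = (1/32)/(1/8) = 1/4;  -(1/32)·log₂(1/4) = 0.0625
  (U=2,V=0): P(V|U) = (5/32)/(5/8) = 1/4;  -(5/32)·log₂(1/4) = 0.3125
  (U=2,V=1): P(V|U) = (5/16)/(5/8) = 1/2;  -(5/16)·log₂(1/2) = 0.3125
  (U=2,V=2): P(V|U) = (5/32)/(5/8) = 1/4;  -(5/32)·log₂(1/4) = 0.3125
H(V|U) = 0.1250 + 0.1250 + 0.1250 + 0.0625 + 0.0625 + 0.0625 + 0.3125 + 0.3125 + 0.3125
  = 1.5000 bits
H(U) + H(V|U) = 1.2988 + 1.5000 = 2.7988 bits

Both sides equal 2.7988 bits, so the chain rule holds ✓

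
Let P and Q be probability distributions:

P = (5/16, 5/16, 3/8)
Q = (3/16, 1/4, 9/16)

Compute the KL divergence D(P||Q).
D(P||Q) = Σ P(i) log₂(P(i)/Q(i))
  i=0: (5/16) × log₂((5/16)/(3/16)) = (5/16) × log₂(5/3) = 0.2303
  i=1: (5/16) × log₂((5/16)/(1/4)) = (5/16) × log₂(5/4) = 0.1006
  i=2: (3/8) × log₂((3/8)/(9/16)) = (3/8) × log₂(2/3) = -0.2194
D(P||Q) = 0.2303 + 0.1006 - 0.2194
  = 0.1115 bits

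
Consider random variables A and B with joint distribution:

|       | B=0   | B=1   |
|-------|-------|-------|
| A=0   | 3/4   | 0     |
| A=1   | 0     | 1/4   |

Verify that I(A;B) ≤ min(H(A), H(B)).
Marginal P(A) (row sums):
  P(A=0) = 3/4 + 0 = 3/4
  P(A=1) = 0 + 1/4 = 1/4
Marginal P(B) (column sums):
  P(B=0) = 3/4 + 0 = 3/4
  P(B=1) = 0 + 1/4 = 1/4

H(A) = -[(3/4)·log₂(3/4) + (1/4)·log₂(1/4)]
  = 0.3113 + 0.5000
  = 0.8113 bits
H(B) = -[(3/4)·log₂(3/4) + (1/4)·log₂(1/4)]
  = 0.3113 + 0.5000
  = 0.8113 bits
H(A,B) = -[(3/4)·log₂(3/4) + (1/4)·log₂(1/4)]
  = 0.3113 + 0.5000
  = 0.8113 bits

I(A;B) = H(A) + H(B) - H(A,B)
  = 0.8113 + 0.8113 - 0.8113
  = 0.8113 bits

min(H(A), H(B)) = min(0.8113, 0.8113) = 0.8113 bits
Since 0.8113 ≤ 0.8113, the bound is satisfied ✓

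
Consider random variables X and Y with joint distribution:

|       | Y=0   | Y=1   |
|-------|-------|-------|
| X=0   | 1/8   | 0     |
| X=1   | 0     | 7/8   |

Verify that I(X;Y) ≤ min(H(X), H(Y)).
Marginal P(X) (row sums):
  P(X=0) = 1/8 + 0 = 1/8
  P(X=1) = 0 + 7/8 = 7/8
Marginal P(Y) (column sums):
  P(Y=0) = 1/8 + 0 = 1/8
  P(Y=1) = 0 + 7/8 = 7/8

H(X) = -[(1/8)·log₂(1/8) + (7/8)·log₂(7/8)]
  = 0.3750 + 0.1686
  = 0.5436 bits
H(Y) = -[(1/8)·log₂(1/8) + (7/8)·log₂(7/8)]
  = 0.3750 + 0.1686
  = 0.5436 bits
H(X,Y) = -[(1/8)·log₂(1/8) + (7/8)·log₂(7/8)]
  = 0.3750 + 0.1686
  = 0.5436 bits

I(X;Y) = H(X) + H(Y) - H(X,Y)
  = 0.5436 + 0.5436 - 0.5436
  = 0.5436 bits

min(H(X), H(Y)) = min(0.5436, 0.5436) = 0.5436 bits
Since 0.5436 ≤ 0.5436, the bound is satisfied ✓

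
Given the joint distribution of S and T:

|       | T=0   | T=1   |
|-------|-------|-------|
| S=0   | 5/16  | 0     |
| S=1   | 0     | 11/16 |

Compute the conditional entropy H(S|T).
Marginal P(T) (column sums):
  P(T=0) = 5/16 + 0 = 5/16
  P(T=1) = 0 + 11/16 = 11/16

H(S|T) = -Σ P(S,T)·log₂ P(S|T), where P(S|T) = P(S,T) / P(T)
  (cells with P(S,T) = 0 contribute 0)
  (S=0,T=0): P(S|T) = (5/16)/(5/16) = 1;  -(5/16)·log₂(1) = 0.0000
  (S=1,T=1): P(S|T) = (11/16)/(11/16) = 1;  -(11/16)·log₂(1) = 0.0000
H(S|T) = 0.0000 + 0.0000
  = 0.0000 bits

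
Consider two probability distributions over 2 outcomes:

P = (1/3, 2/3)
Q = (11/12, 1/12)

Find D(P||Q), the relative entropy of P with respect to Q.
D(P||Q) = Σ P(i) log₂(P(i)/Q(i))
  i=0: (1/3) × log₂((1/3)/(11/12)) = (1/3) × log₂(4/11) = -0.4865
  i=1: (2/3) × log₂((2/3)/(1/12)) = (2/3) × log₂(8) = 2.0000
D(P||Q) = -0.4865 + 2.0000
  = 1.5135 bits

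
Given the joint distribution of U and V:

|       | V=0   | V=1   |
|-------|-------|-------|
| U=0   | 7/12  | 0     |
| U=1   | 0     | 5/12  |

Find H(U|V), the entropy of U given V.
Marginal P(V) (column sums):
  P(V=0) = 7/12 + 0 = 7/12
  P(V=1) = 0 + 5/12 = 5/12

H(U|V) = -Σ P(U,V)·log₂ P(U|V), where P(U|V) = P(U,V) / P(V)
  (cells with P(U,V) = 0 contribute 0)
  (U=0,V=0): P(U|V) = (7/12)/(7/12) = 1;  -(7/12)·log₂(1) = 0.0000
  (U=1,V=1): P(U|V) = (5/12)/(5/12) = 1;  -(5/12)·log₂(1) = 0.0000
H(U|V) = 0.0000 + 0.0000
  = 0.0000 bits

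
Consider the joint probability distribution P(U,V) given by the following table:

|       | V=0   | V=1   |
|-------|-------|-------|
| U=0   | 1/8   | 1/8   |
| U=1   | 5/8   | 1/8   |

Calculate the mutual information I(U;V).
Marginal P(U) (row sums):
  P(U=0) = 1/8 + 1/8 = 1/4
  P(U=1) = 5/8 + 1/8 = 3/4
Marginal P(V) (column sums):
  P(V=0) = 1/8 + 5/8 = 3/4
  P(V=1) = 1/8 + 1/8 = 1/4

H(U) = -[(1/4)·log₂(1/4) + (3/4)·log₂(3/4)]
  = 0.5000 + 0.3113
  = 0.8113 bits
H(V) = -[(3/4)·log₂(3/4) + (1/4)·log₂(1/4)]
  = 0.3113 + 0.5000
  = 0.8113 bits
H(U,V) = -[(1/8)·log₂(1/8) + (1/8)·log₂(1/8) + (5/8)·log₂(5/8) + (1/8)·log₂(1/8)]
  = 0.3750 + 0.3750 + 0.4238 + 0.3750
  = 1.5488 bits

I(U;V) = H(U) + H(V) - H(U,V)
  = 0.8113 + 0.8113 - 1.5488
  = 0.0738 bits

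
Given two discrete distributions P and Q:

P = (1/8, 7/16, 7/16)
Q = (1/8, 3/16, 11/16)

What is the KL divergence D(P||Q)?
D(P||Q) = Σ P(i) log₂(P(i)/Q(i))
  i=0: (1/8) × log₂((1/8)/(1/8)) = (1/8) × log₂(1) = 0.0000
  i=1: (7/16) × log₂((7/16)/(3/16)) = (7/16) × log₂(7/3) = 0.5348
  i=2: (7/16) × log₂((7/16)/(11/16)) = (7/16) × log₂(7/11) = -0.2853
D(P||Q) = 0.0000 + 0.5348 - 0.2853
  = 0.2495 bits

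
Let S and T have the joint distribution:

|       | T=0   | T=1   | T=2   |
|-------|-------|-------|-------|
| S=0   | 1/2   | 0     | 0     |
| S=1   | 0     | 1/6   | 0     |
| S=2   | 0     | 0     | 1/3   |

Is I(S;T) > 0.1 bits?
Marginal P(S) (row sums):
  P(S=0) = 1/2 + 0 + 0 = 1/2
  P(S=1) = 0 + 1/6 + 0 = 1/6
  P(S=2) = 0 + 0 + 1/3 = 1/3
Marginal P(T) (column sums):
  P(T=0) = 1/2 + 0 + 0 = 1/2
  P(T=1) = 0 + 1/6 + 0 = 1/6
  P(T=2) = 0 + 0 + 1/3 = 1/3

H(S) = -[(1/2)·log₂(1/2) + (1/6)·log₂(1/6) + (1/3)·log₂(1/3)]
  = 0.5000 + 0.4308 + 0.5283
  = 1.4591 bits
H(T) = -[(1/2)·log₂(1/2) + (1/6)·log₂(1/6) + (1/3)·log₂(1/3)]
  = 0.5000 + 0.4308 + 0.5283
  = 1.4591 bits
H(S,T) = -[(1/2)·log₂(1/2) + (1/6)·log₂(1/6) + (1/3)·log₂(1/3)]
  = 0.5000 + 0.4308 + 0.5283
  = 1.4591 bits

I(S;T) = H(S) + H(T) - H(S,T)
  = 1.4591 + 1.4591 - 1.4591
  = 1.4591 bits

Yes. I(S;T) = 1.4591 bits, which is > 0.1 bits.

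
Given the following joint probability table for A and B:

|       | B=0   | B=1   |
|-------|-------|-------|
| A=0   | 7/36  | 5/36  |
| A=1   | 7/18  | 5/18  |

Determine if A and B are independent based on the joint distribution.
Marginal P(A) (row sums):
  P(A=0) = 7/36 + 5/36 = 1/3
  P(A=1) = 7/18 + 5/18 = 2/3
Marginal P(B) (column sums):
  P(B=0) = 7/36 + 7/18 = 7/12
  P(B=1) = 5/36 + 5/18 = 5/12

A and B are independent iff P(A=i,B=j) = P(A=i)·P(B=j) for every cell.
  P(A=0)·P(B=0) = 1/3 × 7/12 = 7/36 = P(A=0,B=0) ✓
  P(A=0)·P(B=1) = 1/3 × 5/12 = 5/36 = P(A=0,B=1) ✓
  P(A=1)·P(B=0) = 2/3 × 7/12 = 7/18 = P(A=1,B=0) ✓
  P(A=1)·P(B=1) = 2/3 × 5/12 = 5/18 = P(A=1,B=1) ✓

Yes, A and B are independent: every cell factors, so I(A;B) = 0 bits.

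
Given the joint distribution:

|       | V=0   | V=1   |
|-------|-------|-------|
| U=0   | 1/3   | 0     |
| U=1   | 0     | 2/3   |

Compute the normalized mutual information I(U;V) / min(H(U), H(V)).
Marginal P(U) (row sums):
  P(U=0) = 1/3 + 0 = 1/3
  P(U=1) = 0 + 2/3 = 2/3
Marginal P(V) (column sums):
  P(V=0) = 1/3 + 0 = 1/3
  P(V=1) = 0 + 2/3 = 2/3

H(U) = -[(1/3)·log₂(1/3) + (2/3)·log₂(2/3)]
  = 0.5283 + 0.3900
  = 0.9183 bits
H(V) = -[(1/3)·log₂(1/3) + (2/3)·log₂(2/3)]
  = 0.5283 + 0.3900
  = 0.9183 bits
H(U,V) = -[(1/3)·log₂(1/3) + (2/3)·log₂(2/3)]
  = 0.5283 + 0.3900
  = 0.9183 bits

I(U;V) = H(U) + H(V) - H(U,V)
  = 0.9183 + 0.9183 - 0.9183
  = 0.9183 bits

min(H(U), H(V)) = min(0.9183, 0.9183) = 0.9183 bits
Normalized MI = 0.9183 / 0.9183 = 1.0000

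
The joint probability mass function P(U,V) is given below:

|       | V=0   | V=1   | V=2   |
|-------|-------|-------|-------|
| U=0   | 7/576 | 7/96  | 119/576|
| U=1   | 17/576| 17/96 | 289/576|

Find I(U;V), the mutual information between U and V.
Marginal P(U) (row sums):
  P(U=0) = 7/576 + 7/96 + 119/576 = 7/24
  P(U=1) = 17/576 + 17/96 + 289/576 = 17/24
Marginal P(V) (column sums):
  P(V=0) = 7/576 + 17/576 = 1/24
  P(V=1) = 7/96 + 17/96 = 1/4
  P(V=2) = 119/576 + 289/576 = 17/24

H(U) = -[(7/24)·log₂(7/24) + (17/24)·log₂(17/24)]
  = 0.5185 + 0.3524
  = 0.8709 bits
H(V) = -[(1/24)·log₂(1/24) + (1/4)·log₂(1/4) + (17/24)·log₂(17/24)]
  = 0.1910 + 0.5000 + 0.3524
  = 1.0434 bits
H(U,V) = -[(7/576)·log₂(7/576) + (7/96)·log₂(7/96) + (119/576)·log₂(119/576) + (17/576)·log₂(17/576) + (17/96)·log₂(17/96) + (289/576)·log₂(289/576)]
  = 0.0773 + 0.2755 + 0.4700 + 0.1500 + 0.4423 + 0.4992
  = 1.9143 bits

I(U;V) = H(U) + H(V) - H(U,V)
  = 0.8709 + 1.0434 - 1.9143
  = 0.0000 bits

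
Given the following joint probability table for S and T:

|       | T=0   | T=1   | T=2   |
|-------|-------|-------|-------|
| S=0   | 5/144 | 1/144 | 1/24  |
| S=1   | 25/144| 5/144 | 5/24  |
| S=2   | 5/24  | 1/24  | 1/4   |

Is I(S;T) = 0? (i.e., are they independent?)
Marginal P(S) (row sums):
  P(S=0) = 5/144 + 1/144 + 1/24 = 1/12
  P(S=1) = 25/144 + 5/144 + 5/24 = 5/12
  P(S=2) = 5/24 + 1/24 + 1/4 = 1/2
Marginal P(T) (column sums):
  P(T=0) = 5/144 + 25/144 + 5/24 = 5/12
  P(T=1) = 1/144 + 5/144 + 1/24 = 1/12
  P(T=2) = 1/24 + 5/24 + 1/4 = 1/2

S and T are independent iff P(S=i,T=j) = P(S=i)·P(T=j) for every cell.
  P(S=0)·P(T=0) = 1/12 × 5/12 = 5/144 = P(S=0,T=0) ✓
  P(S=0)·P(T=1) = 1/12 × 1/12 = 1/144 = P(S=0,T=1) ✓
  P(S=0)·P(T=2) = 1/12 × 1/2 = 1/24 = P(S=0,T=2) ✓
  P(S=1)·P(T=0) = 5/12 × 5/12 = 25/144 = P(S=1,T=0) ✓
  P(S=1)·P(T=1) = 5/12 × 1/12 = 5/144 = P(S=1,T=1) ✓
  P(S=1)·P(T=2) = 5/12 × 1/2 = 5/24 = P(S=1,T=2) ✓
  P(S=2)·P(T=0) = 1/2 × 5/12 = 5/24 = P(S=2,T=0) ✓
  P(S=2)·P(T=1) = 1/2 × 1/12 = 1/24 = P(S=2,T=1) ✓
  P(S=2)·P(T=2) = 1/2 × 1/2 = 1/4 = P(S=2,T=2) ✓

Yes, S and T are independent: every cell factors, so I(S;T) = 0 bits.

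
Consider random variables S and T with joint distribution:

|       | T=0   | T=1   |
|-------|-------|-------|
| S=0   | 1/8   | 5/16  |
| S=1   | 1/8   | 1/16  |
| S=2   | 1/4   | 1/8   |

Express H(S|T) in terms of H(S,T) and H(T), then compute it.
H(S|T) = H(S,T) - H(T)

Marginal P(T) (column sums):
  P(T=0) = 1/8 + 1/8 + 1/4 = 1/2
  P(T=1) = 5/16 + 1/16 + 1/8 = 1/2

H(S,T) = -[(1/8)·log₂(1/8) + (5/16)·log₂(5/16) + (1/8)·log₂(1/8) + (1/16)·log₂(1/16) + (1/4)·log₂(1/4) + (1/8)·log₂(1/8)]
  = 0.3750 + 0.5244 + 0.3750 + 0.2500 + 0.5000 + 0.3750
  = 2.3994 bits
H(T) = -[(1/2)·log₂(1/2) + (1/2)·log₂(1/2)]
  = 0.5000 + 0.5000
  = 1.0000 bits

H(S|T) = 2.3994 - 1.0000 = 1.3994 bits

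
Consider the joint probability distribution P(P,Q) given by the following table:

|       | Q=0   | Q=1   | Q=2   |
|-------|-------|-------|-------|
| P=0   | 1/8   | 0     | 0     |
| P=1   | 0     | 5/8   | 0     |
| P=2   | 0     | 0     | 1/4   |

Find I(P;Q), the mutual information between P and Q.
Marginal P(P) (row sums):
  P(P=0) = 1/8 + 0 + 0 = 1/8
  P(P=1) = 0 + 5/8 + 0 = 5/8
  P(P=2) = 0 + 0 + 1/4 = 1/4
Marginal P(Q) (column sums):
  P(Q=0) = 1/8 + 0 + 0 = 1/8
  P(Q=1) = 0 + 5/8 + 0 = 5/8
  P(Q=2) = 0 + 0 + 1/4 = 1/4

H(P) = -[(1/8)·log₂(1/8) + (5/8)·log₂(5/8) + (1/4)·log₂(1/4)]
  = 0.3750 + 0.4238 + 0.5000
  = 1.2988 bits
H(Q) = -[(1/8)·log₂(1/8) + (5/8)·log₂(5/8) + (1/4)·log₂(1/4)]
  = 0.3750 + 0.4238 + 0.5000
  = 1.2988 bits
H(P,Q) = -[(1/8)·log₂(1/8) + (5/8)·log₂(5/8) + (1/4)·log₂(1/4)]
  = 0.3750 + 0.4238 + 0.5000
  = 1.2988 bits

I(P;Q) = H(P) + H(Q) - H(P,Q)
  = 1.2988 + 1.2988 - 1.2988
  = 1.2988 bits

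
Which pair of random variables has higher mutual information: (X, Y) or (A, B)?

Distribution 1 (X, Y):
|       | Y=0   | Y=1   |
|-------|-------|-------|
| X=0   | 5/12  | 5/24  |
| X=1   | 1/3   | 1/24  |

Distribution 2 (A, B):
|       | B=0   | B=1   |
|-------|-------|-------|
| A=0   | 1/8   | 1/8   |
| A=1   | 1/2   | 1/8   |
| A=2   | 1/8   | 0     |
Distribution 1 (X, Y):
Marginal P(X) (row sums):
  P(X=0) = 5/12 + 5/24 = 5/8
  P(X=1) = 1/3 + 1/24 = 3/8
Marginal P(Y) (column sums):
  P(Y=0) = 5/12 + 1/3 = 3/4
  P(Y=1) = 5/24 + 1/24 = 1/4

H(X) = -[(5/8)·log₂(5/8) + (3/8)·log₂(3/8)]
  = 0.4238 + 0.5306
  = 0.9544 bits
H(Y) = -[(3/4)·log₂(3/4) + (1/4)·log₂(1/4)]
  = 0.3113 + 0.5000
  = 0.8113 bits
H(X,Y) = -[(5/12)·log₂(5/12) + (5/24)·log₂(5/24) + (1/3)·log₂(1/3) + (1/24)·log₂(1/24)]
  = 0.5263 + 0.4715 + 0.5283 + 0.1910
  = 1.7171 bits

I(X;Y) = H(X) + H(Y) - H(X,Y)
  = 0.9544 + 0.8113 - 1.7171
  = 0.0486 bits

Distribution 2 (A, B):
Marginal P(A) (row sums):
  P(A=0) = 1/8 + 1/8 = 1/4
  P(A=1) = 1/2 + 1/8 = 5/8
  P(A=2) = 1/8 + 0 = 1/8
Marginal P(B) (column sums):
  P(B=0) = 1/8 + 1/2 + 1/8 = 3/4
  P(B=1) = 1/8 + 1/8 + 0 = 1/4

H(A) = -[(1/4)·log₂(1/4) + (5/8)·log₂(5/8) + (1/8)·log₂(1/8)]
  = 0.5000 + 0.4238 + 0.3750
  = 1.2988 bits
H(B) = -[(3/4)·log₂(3/4) + (1/4)·log₂(1/4)]
  = 0.3113 + 0.5000
  = 0.8113 bits
H(A,B) = -[(1/8)·log₂(1/8) + (1/8)·log₂(1/8) + (1/2)·log₂(1/2) + (1/8)·log₂(1/8) + (1/8)·log₂(1/8)]
  = 0.3750 + 0.3750 + 0.5000 + 0.3750 + 0.3750
  = 2.0000 bits

I(A;B) = H(A) + H(B) - H(A,B)
  = 1.2988 + 0.8113 - 2.0000
  = 0.1101 bits

I(A;B) = 0.1101 bits > I(X;Y) = 0.0486 bits, so (A, B) has the higher mutual information (stronger dependence).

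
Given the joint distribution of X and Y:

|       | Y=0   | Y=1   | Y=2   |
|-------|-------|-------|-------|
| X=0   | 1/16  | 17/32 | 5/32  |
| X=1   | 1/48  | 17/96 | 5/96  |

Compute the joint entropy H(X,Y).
H(X,Y) = -Σ P(X,Y) log₂ P(X,Y), summed over the non-zero cells:
H(X,Y) = -[(1/16)·log₂(1/16) + (17/32)·log₂(17/32) + (5/32)·log₂(5/32) + (1/48)·log₂(1/48) + (17/96)·log₂(17/96) + (5/96)·log₂(5/96)]
  = 0.2500 + 0.4848 + 0.4184 + 0.1164 + 0.4423 + 0.2220
  = 1.9339 bits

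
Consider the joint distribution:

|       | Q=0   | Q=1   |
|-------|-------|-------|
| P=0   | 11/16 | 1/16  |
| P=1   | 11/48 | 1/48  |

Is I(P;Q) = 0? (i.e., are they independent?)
Marginal P(P) (row sums):
  P(P=0) = 11/16 + 1/16 = 3/4
  P(P=1) = 11/48 + 1/48 = 1/4
Marginal P(Q) (column sums):
  P(Q=0) = 11/16 + 11/48 = 11/12
  P(Q=1) = 1/16 + 1/48 = 1/12

P and Q are independent iff P(P=i,Q=j) = P(P=i)·P(Q=j) for every cell.
  P(P=0)·P(Q=0) = 3/4 × 11/12 = 11/16 = P(P=0,Q=0) ✓
  P(P=0)·P(Q=1) = 3/4 × 1/12 = 1/16 = P(P=0,Q=1) ✓
  P(P=1)·P(Q=0) = 1/4 × 11/12 = 11/48 = P(P=1,Q=0) ✓
  P(P=1)·P(Q=1) = 1/4 × 1/12 = 1/48 = P(P=1,Q=1) ✓

Yes, P and Q are independent: every cell factors, so I(P;Q) = 0 bits.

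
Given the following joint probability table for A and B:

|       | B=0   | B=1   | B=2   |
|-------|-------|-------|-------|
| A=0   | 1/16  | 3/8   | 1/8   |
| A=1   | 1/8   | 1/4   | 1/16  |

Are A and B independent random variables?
Marginal P(A) (row sums):
  P(A=0) = 1/16 + 3/8 + 1/8 = 9/16
  P(A=1) = 1/8 + 1/4 + 1/16 = 7/16
Marginal P(B) (column sums):
  P(B=0) = 1/16 + 1/8 = 3/16
  P(B=1) = 3/8 + 1/4 = 5/8
  P(B=2) = 1/8 + 1/16 = 3/16

A and B are independent iff P(A=i,B=j) = P(A=i)·P(B=j) for every cell.
  P(A=0)·P(B=0) = 9/16 × 3/16 = 27/256, but P(A=0,B=0) = 1/16 ✗

No, A and B are not independent. Quantitatively, I(A;B) > 0:

H(A) = -[(9/16)·log₂(9/16) + (7/16)·log₂(7/16)]
  = 0.4669 + 0.5218
  = 0.9887 bits
H(B) = -[(3/16)·log₂(3/16) + (5/8)·log₂(5/8) + (3/16)·log₂(3/16)]
  = 0.4528 + 0.4238 + 0.4528
  = 1.3294 bits
H(A,B) = -[(1/16)·log₂(1/16) + (3/8)·log₂(3/8) + (1/8)·log₂(1/8) + (1/8)·log₂(1/8) + (1/4)·log₂(1/4) + (1/16)·log₂(1/16)]
  = 0.2500 + 0.5306 + 0.3750 + 0.3750 + 0.5000 + 0.2500
  = 2.2806 bits
I(A;B) = H(A) + H(B) - H(A,B) = 0.9887 + 1.3294 - 2.2806 = 0.0375 bits > 0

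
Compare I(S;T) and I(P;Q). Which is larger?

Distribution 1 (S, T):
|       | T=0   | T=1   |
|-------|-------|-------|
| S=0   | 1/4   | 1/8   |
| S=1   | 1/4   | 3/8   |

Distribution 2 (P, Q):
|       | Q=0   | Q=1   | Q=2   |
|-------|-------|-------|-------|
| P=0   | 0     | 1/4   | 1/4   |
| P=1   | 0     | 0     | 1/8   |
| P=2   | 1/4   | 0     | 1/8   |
Distribution 1 (S, T):
Marginal P(S) (row sums):
  P(S=0) = 1/4 + 1/8 = 3/8
  P(S=1) = 1/4 + 3/8 = 5/8
Marginal P(T) (column sums):
  P(T=0) = 1/4 + 1/4 = 1/2
  P(T=1) = 1/8 + 3/8 = 1/2

H(S) = -[(3/8)·log₂(3/8) + (5/8)·log₂(5/8)]
  = 0.5306 + 0.4238
  = 0.9544 bits
H(T) = -[(1/2)·log₂(1/2) + (1/2)·log₂(1/2)]
  = 0.5000 + 0.5000
  = 1.0000 bits
H(S,T) = -[(1/4)·log₂(1/4) + (1/8)·log₂(1/8) + (1/4)·log₂(1/4) + (3/8)·log₂(3/8)]
  = 0.5000 + 0.3750 + 0.5000 + 0.5306
  = 1.9056 bits

I(S;T) = H(S) + H(T) - H(S,T)
  = 0.9544 + 1.0000 - 1.9056
  = 0.0488 bits

Distribution 2 (P, Q):
Marginal P(P) (row sums):
  P(P=0) = 0 + 1/4 + 1/4 = 1/2
  P(P=1) = 0 + 0 + 1/8 = 1/8
  P(P=2) = 1/4 + 0 + 1/8 = 3/8
Marginal P(Q) (column sums):
  P(Q=0) = 0 + 0 + 1/4 = 1/4
  P(Q=1) = 1/4 + 0 + 0 = 1/4
  P(Q=2) = 1/4 + 1/8 + 1/8 = 1/2

H(P) = -[(1/2)·log₂(1/2) + (1/8)·log₂(1/8) + (3/8)·log₂(3/8)]
  = 0.5000 + 0.3750 + 0.5306
  = 1.4056 bits
H(Q) = -[(1/4)·log₂(1/4) + (1/4)·log₂(1/4) + (1/2)·log₂(1/2)]
  = 0.5000 + 0.5000 + 0.5000
  = 1.5000 bits
H(P,Q) = -[(1/4)·log₂(1/4) + (1/4)·log₂(1/4) + (1/8)·log₂(1/8) + (1/4)·log₂(1/4) + (1/8)·log₂(1/8)]
  = 0.5000 + 0.5000 + 0.3750 + 0.5000 + 0.3750
  = 2.2500 bits

I(P;Q) = H(P) + H(Q) - H(P,Q)
  = 1.4056 + 1.5000 - 2.2500
  = 0.6556 bits

I(P;Q) = 0.6556 bits > I(S;T) = 0.0488 bits, so (P, Q) has the higher mutual information (stronger dependence).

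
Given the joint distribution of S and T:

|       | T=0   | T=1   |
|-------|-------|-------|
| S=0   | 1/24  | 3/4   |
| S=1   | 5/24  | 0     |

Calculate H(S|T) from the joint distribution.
Marginal P(T) (column sums):
  P(T=0) = 1/24 + 5/24 = 1/4
  P(T=1) = 3/4 + 0 = 3/4

H(S|T) = -Σ P(S,T)·log₂ P(S|T), where P(S|T) = P(S,T) / P(T)
  (cells with P(S,T) = 0 contribute 0)
  (S=0,T=0): P(S|T) = (1/24)/(1/4) = 1/6;  -(1/24)·log₂(1/6) = 0.1077
  (S=0,T=1): P(S|T) = (3/4)/(3/4) = 1;  -(3/4)·log₂(1) = 0.0000
  (S=1,T=0): P(S|T) = (5/24)/(1/4) = 5/6;  -(5/24)·log₂(5/6) = 0.0548
H(S|T) = 0.1077 + 0.0000 + 0.0548
  = 0.1625 bits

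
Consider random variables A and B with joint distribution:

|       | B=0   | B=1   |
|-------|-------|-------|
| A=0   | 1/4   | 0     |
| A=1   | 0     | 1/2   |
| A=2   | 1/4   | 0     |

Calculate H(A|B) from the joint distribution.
Marginal P(B) (column sums):
  P(B=0) = 1/4 + 0 + 1/4 = 1/2
  P(B=1) = 0 + 1/2 + 0 = 1/2

H(A|B) = -Σ P(A,B)·log₂ P(A|B), where P(A|B) = P(A,B) / P(B)
  (cells with P(A,B) = 0 contribute 0)
  (A=0,B=0): P(A|B) = (1/4)/(1/2) = 1/2;  -(1/4)·log₂(1/2) = 0.2500
  (A=1,B=1): P(A|B) = (1/2)/(1/2) = 1;  -(1/2)·log₂(1) = 0.0000
  (A=2,B=0): P(A|B) = (1/4)/(1/2) = 1/2;  -(1/4)·log₂(1/2) = 0.2500
H(A|B) = 0.2500 + 0.0000 + 0.2500
  = 0.5000 bits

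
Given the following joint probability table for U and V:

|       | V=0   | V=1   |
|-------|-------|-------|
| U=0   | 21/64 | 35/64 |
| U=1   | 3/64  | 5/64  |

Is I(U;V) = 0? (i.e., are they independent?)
Marginal P(U) (row sums):
  P(U=0) = 21/64 + 35/64 = 7/8
  P(U=1) = 3/64 + 5/64 = 1/8
Marginal P(V) (column sums):
  P(V=0) = 21/64 + 3/64 = 3/8
  P(V=1) = 35/64 + 5/64 = 5/8

U and V are independent iff P(U=i,V=j) = P(U=i)·P(V=j) for every cell.
  P(U=0)·P(V=0) = 7/8 × 3/8 = 21/64 = P(U=0,V=0) ✓
  P(U=0)·P(V=1) = 7/8 × 5/8 = 35/64 = P(U=0,V=1) ✓
  P(U=1)·P(V=0) = 1/8 × 3/8 = 3/64 = P(U=1,V=0) ✓
  P(U=1)·P(V=1) = 1/8 × 5/8 = 5/64 = P(U=1,V=1) ✓

Yes, U and V are independent: every cell factors, so I(U;V) = 0 bits.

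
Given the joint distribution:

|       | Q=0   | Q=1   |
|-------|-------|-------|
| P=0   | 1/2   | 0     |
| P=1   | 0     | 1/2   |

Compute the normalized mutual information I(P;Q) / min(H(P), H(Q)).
Marginal P(P) (row sums):
  P(P=0) = 1/2 + 0 = 1/2
  P(P=1) = 0 + 1/2 = 1/2
Marginal P(Q) (column sums):
  P(Q=0) = 1/2 + 0 = 1/2
  P(Q=1) = 0 + 1/2 = 1/2

H(P) = -[(1/2)·log₂(1/2) + (1/2)·log₂(1/2)]
  = 0.5000 + 0.5000
  = 1.0000 bits
H(Q) = -[(1/2)·log₂(1/2) + (1/2)·log₂(1/2)]
  = 0.5000 + 0.5000
  = 1.0000 bits
H(P,Q) = -[(1/2)·log₂(1/2) + (1/2)·log₂(1/2)]
  = 0.5000 + 0.5000
  = 1.0000 bits

I(P;Q) = H(P) + H(Q) - H(P,Q)
  = 1.0000 + 1.0000 - 1.0000
  = 1.0000 bits

min(H(P), H(Q)) = min(1.0000, 1.0000) = 1.0000 bits
Normalized MI = 1.0000 / 1.0000 = 1.0000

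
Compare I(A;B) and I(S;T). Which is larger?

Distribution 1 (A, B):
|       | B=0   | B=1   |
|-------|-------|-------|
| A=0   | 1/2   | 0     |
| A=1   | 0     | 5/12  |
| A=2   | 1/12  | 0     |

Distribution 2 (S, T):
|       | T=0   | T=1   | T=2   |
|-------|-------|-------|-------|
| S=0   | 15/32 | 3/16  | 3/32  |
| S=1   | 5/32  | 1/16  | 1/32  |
Distribution 1 (A, B):
Marginal P(A) (row sums):
  P(A=0) = 1/2 + 0 = 1/2
  P(A=1) = 0 + 5/12 = 5/12
  P(A=2) = 1/12 + 0 = 1/12
Marginal P(B) (column sums):
  P(B=0) = 1/2 + 0 + 1/12 = 7/12
  P(B=1) = 0 + 5/12 + 0 = 5/12

H(A) = -[(1/2)·log₂(1/2) + (5/12)·log₂(5/12) + (1/12)·log₂(1/12)]
  = 0.5000 + 0.5263 + 0.2987
  = 1.3250 bits
H(B) = -[(7/12)·log₂(7/12) + (5/12)·log₂(5/12)]
  = 0.4536 + 0.5263
  = 0.9799 bits
H(A,B) = -[(1/2)·log₂(1/2) + (5/12)·log₂(5/12) + (1/12)·log₂(1/12)]
  = 0.5000 + 0.5263 + 0.2987
  = 1.3250 bits

I(A;B) = H(A) + H(B) - H(A,B)
  = 1.3250 + 0.9799 - 1.3250
  = 0.9799 bits

Distribution 2 (S, T):
Marginal P(S) (row sums):
  P(S=0) = 15/32 + 3/16 + 3/32 = 3/4
  P(S=1) = 5/32 + 1/16 + 1/32 = 1/4
Marginal P(T) (column sums):
  P(T=0) = 15/32 + 5/32 = 5/8
  P(T=1) = 3/16 + 1/16 = 1/4
  P(T=2) = 3/32 + 1/32 = 1/8

H(S) = -[(3/4)·log₂(3/4) + (1/4)·log₂(1/4)]
  = 0.3113 + 0.5000
  = 0.8113 bits
H(T) = -[(5/8)·log₂(5/8) + (1/4)·log₂(1/4) + (1/8)·log₂(1/8)]
  = 0.4238 + 0.5000 + 0.3750
  = 1.2988 bits
H(S,T) = -[(15/32)·log₂(15/32) + (3/16)·log₂(3/16) + (3/32)·log₂(3/32) + (5/32)·log₂(5/32) + (1/16)·log₂(1/16) + (1/32)·log₂(1/32)]
  = 0.5124 + 0.4528 + 0.3202 + 0.4184 + 0.2500 + 0.1563
  = 2.1101 bits

I(S;T) = H(S) + H(T) - H(S,T)
  = 0.8113 + 1.2988 - 2.1101
  = 0.0000 bits

I(A;B) = 0.9799 bits > I(S;T) = 0.0000 bits, so (A, B) has the higher mutual information (stronger dependence).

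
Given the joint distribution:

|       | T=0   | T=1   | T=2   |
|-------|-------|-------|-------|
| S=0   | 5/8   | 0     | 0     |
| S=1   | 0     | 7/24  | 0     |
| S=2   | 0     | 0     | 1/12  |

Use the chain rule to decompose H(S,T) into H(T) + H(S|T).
By the chain rule: H(S,T) = H(T) + H(S|T)

Marginal P(T) (column sums):
  P(T=0) = 5/8 + 0 + 0 = 5/8
  P(T=1) = 0 + 7/24 + 0 = 7/24
  P(T=2) = 0 + 0 + 1/12 = 1/12
H(T) = -[(5/8)·log₂(5/8) + (7/24)·log₂(7/24) + (1/12)·log₂(1/12)]
  = 0.4238 + 0.5185 + 0.2987
  = 1.2410 bits
H(S|T) = -Σ P(S,T)·log₂ P(S|T), where P(S|T) = P(S,T) / P(T)
  (cells with P(S,T) = 0 contribute 0)
  (S=0,T=0): P(S|T) = (5/8)/(5/8) = 1;  -(5/8)·log₂(1) = 0.0000
  (S=1,T=1): P(S|T) = (7/24)/(7/24) = 1;  -(7/24)·log₂(1) = 0.0000
  (S=2,T=2): P(S|T) = (1/12)/(1/12) = 1;  -(1/12)·log₂(1) = 0.0000
H(S|T) = 0.0000 + 0.0000 + 0.0000
  = 0.0000 bits

H(S,T) = H(T) + H(S|T) = 1.2410 + 0.0000 = 1.2410 bits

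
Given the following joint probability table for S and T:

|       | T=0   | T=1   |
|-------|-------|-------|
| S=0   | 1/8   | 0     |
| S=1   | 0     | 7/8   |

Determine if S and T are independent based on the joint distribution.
Marginal P(S) (row sums):
  P(S=0) = 1/8 + 0 = 1/8
  P(S=1) = 0 + 7/8 = 7/8
Marginal P(T) (column sums):
  P(T=0) = 1/8 + 0 = 1/8
  P(T=1) = 0 + 7/8 = 7/8

S and T are independent iff P(S=i,T=j) = P(S=i)·P(T=j) for every cell.
  P(S=0)·P(T=0) = 1/8 × 1/8 = 1/64, but P(S=0,T=0) = 1/8 ✗

No, S and T are not independent. Quantitatively, I(S;T) > 0:

H(S) = -[(1/8)·log₂(1/8) + (7/8)·log₂(7/8)]
  = 0.3750 + 0.1686
  = 0.5436 bits
H(T) = -[(1/8)·log₂(1/8) + (7/8)·log₂(7/8)]
  = 0.3750 + 0.1686
  = 0.5436 bits
H(S,T) = -[(1/8)·log₂(1/8) + (7/8)·log₂(7/8)]
  = 0.3750 + 0.1686
  = 0.5436 bits
I(S;T) = H(S) + H(T) - H(S,T) = 0.5436 + 0.5436 - 0.5436 = 0.5436 bits > 0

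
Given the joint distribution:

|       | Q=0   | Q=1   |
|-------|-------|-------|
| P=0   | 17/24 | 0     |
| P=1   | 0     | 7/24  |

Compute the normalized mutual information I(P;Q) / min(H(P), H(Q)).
Marginal P(P) (row sums):
  P(P=0) = 17/24 + 0 = 17/24
  P(P=1) = 0 + 7/24 = 7/24
Marginal P(Q) (column sums):
  P(Q=0) = 17/24 + 0 = 17/24
  P(Q=1) = 0 + 7/24 = 7/24

H(P) = -[(17/24)·log₂(17/24) + (7/24)·log₂(7/24)]
  = 0.3524 + 0.5185
  = 0.8709 bits
H(Q) = -[(17/24)·log₂(17/24) + (7/24)·log₂(7/24)]
  = 0.3524 + 0.5185
  = 0.8709 bits
H(P,Q) = -[(17/24)·log₂(17/24) + (7/24)·log₂(7/24)]
  = 0.3524 + 0.5185
  = 0.8709 bits

I(P;Q) = H(P) + H(Q) - H(P,Q)
  = 0.8709 + 0.8709 - 0.8709
  = 0.8709 bits

min(H(P), H(Q)) = min(0.8709, 0.8709) = 0.8709 bits
Normalized MI = 0.8709 / 0.8709 = 1.0000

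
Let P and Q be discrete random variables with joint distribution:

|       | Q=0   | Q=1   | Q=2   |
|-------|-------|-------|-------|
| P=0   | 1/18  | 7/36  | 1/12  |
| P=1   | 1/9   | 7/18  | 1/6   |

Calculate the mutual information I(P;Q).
Marginal P(P) (row sums):
  P(P=0) = 1/18 + 7/36 + 1/12 = 1/3
  P(P=1) = 1/9 + 7/18 + 1/6 = 2/3
Marginal P(Q) (column sums):
  P(Q=0) = 1/18 + 1/9 = 1/6
  P(Q=1) = 7/36 + 7/18 = 7/12
  P(Q=2) = 1/12 + 1/6 = 1/4

H(P) = -[(1/3)·log₂(1/3) + (2/3)·log₂(2/3)]
  = 0.5283 + 0.3900
  = 0.9183 bits
H(Q) = -[(1/6)·log₂(1/6) + (7/12)·log₂(7/12) + (1/4)·log₂(1/4)]
  = 0.4308 + 0.4536 + 0.5000
  = 1.3844 bits
H(P,Q) = -[(1/18)·log₂(1/18) + (7/36)·log₂(7/36) + (1/12)·log₂(1/12) + (1/9)·log₂(1/9) + (7/18)·log₂(7/18) + (1/6)·log₂(1/6)]
  = 0.2317 + 0.4594 + 0.2987 + 0.3522 + 0.5299 + 0.4308
  = 2.3027 bits

I(P;Q) = H(P) + H(Q) - H(P,Q)
  = 0.9183 + 1.3844 - 2.3027
  = 0.0000 bits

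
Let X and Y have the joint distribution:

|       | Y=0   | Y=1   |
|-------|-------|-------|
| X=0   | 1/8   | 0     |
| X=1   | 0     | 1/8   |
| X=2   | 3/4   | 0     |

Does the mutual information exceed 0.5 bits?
Marginal P(X) (row sums):
  P(X=0) = 1/8 + 0 = 1/8
  P(X=1) = 0 + 1/8 = 1/8
  P(X=2) = 3/4 + 0 = 3/4
Marginal P(Y) (column sums):
  P(Y=0) = 1/8 + 0 + 3/4 = 7/8
  P(Y=1) = 0 + 1/8 + 0 = 1/8

H(X) = -[(1/8)·log₂(1/8) + (1/8)·log₂(1/8) + (3/4)·log₂(3/4)]
  = 0.3750 + 0.3750 + 0.3113
  = 1.0613 bits
H(Y) = -[(7/8)·log₂(7/8) + (1/8)·log₂(1/8)]
  = 0.1686 + 0.3750
  = 0.5436 bits
H(X,Y) = -[(1/8)·log₂(1/8) + (1/8)·log₂(1/8) + (3/4)·log₂(3/4)]
  = 0.3750 + 0.3750 + 0.3113
  = 1.0613 bits

I(X;Y) = H(X) + H(Y) - H(X,Y)
  = 1.0613 + 0.5436 - 1.0613
  = 0.5436 bits

Yes. I(X;Y) = 0.5436 bits, which is > 0.5 bits.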